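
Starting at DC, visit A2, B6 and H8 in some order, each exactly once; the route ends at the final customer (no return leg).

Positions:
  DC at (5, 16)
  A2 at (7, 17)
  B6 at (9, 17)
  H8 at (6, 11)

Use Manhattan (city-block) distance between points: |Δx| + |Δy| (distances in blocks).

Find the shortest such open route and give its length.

There are 3! = 6 possible orderings.
DC → A2 → B6 → H8: 3+2+9 = 14
DC → A2 → H8 → B6: 3+7+9 = 19
DC → B6 → A2 → H8: 5+2+7 = 14
DC → B6 → H8 → A2: 5+9+7 = 21
DC → H8 → A2 → B6: 6+7+2 = 15
DC → H8 → B6 → A2: 6+9+2 = 17
The minimum is 14.
One shortest path: DC → A2 → B6 → H8.

Minimum one-way distance = 14 blocks.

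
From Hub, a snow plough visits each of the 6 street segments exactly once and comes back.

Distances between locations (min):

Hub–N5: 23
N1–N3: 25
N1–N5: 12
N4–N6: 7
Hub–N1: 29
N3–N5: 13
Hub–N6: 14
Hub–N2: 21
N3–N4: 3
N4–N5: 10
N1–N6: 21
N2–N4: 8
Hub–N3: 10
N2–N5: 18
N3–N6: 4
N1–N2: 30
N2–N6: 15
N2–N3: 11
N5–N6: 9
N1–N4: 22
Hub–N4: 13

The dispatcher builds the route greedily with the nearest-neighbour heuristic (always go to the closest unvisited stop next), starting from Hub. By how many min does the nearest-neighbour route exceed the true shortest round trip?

6 min longer than the optimal tour.

Hub: N3=10, N4=13, N6=14, N2=21, N5=23, N1=29 ⇒ N3
N3: N4=3, N6=4, N2=11, N5=13, N1=25 ⇒ N4
N4: N6=7, N2=8, N5=10, N1=22 ⇒ N6
N6: N5=9, N2=15, N1=21 ⇒ N5
N5: N1=12, N2=18 ⇒ N1
N1: N2=30 ⇒ N2
NN route Hub → N3 → N4 → N6 → N5 → N1 → N2 → Hub costs 92.
Optimal: Hub → N1 → N5 → N6 → N2 → N4 → N3 → Hub costs 86 (by enumerating all 360 distinct tours).
Excess = 92 − 86 = 6.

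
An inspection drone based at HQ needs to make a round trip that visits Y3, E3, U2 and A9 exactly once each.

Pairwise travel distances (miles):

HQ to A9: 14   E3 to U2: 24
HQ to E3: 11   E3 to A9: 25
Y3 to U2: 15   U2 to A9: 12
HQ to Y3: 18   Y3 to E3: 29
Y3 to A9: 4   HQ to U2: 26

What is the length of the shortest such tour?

Shortest round trip = 68 miles.

There are 12 distinct closed tours to check (reversals are equivalent).
HQ-Y3-E3-U2-A9-HQ: 18+29+24+12+14 = 97
HQ-Y3-E3-A9-U2-HQ: 18+29+25+12+26 = 110
HQ-Y3-U2-E3-A9-HQ: 18+15+24+25+14 = 96
HQ-Y3-U2-A9-E3-HQ: 18+15+12+25+11 = 81
HQ-Y3-A9-E3-U2-HQ: 18+4+25+24+26 = 97
HQ-Y3-A9-U2-E3-HQ: 18+4+12+24+11 = 69
HQ-E3-Y3-U2-A9-HQ: 11+29+15+12+14 = 81
HQ-E3-Y3-A9-U2-HQ: 11+29+4+12+26 = 82
HQ-E3-U2-Y3-A9-HQ: 11+24+15+4+14 = 68
HQ-E3-A9-Y3-U2-HQ: 11+25+4+15+26 = 81
HQ-U2-Y3-E3-A9-HQ: 26+15+29+25+14 = 109
HQ-U2-E3-Y3-A9-HQ: 26+24+29+4+14 = 97
The minimum is 68.
One optimal route: HQ → E3 → U2 → Y3 → A9 → HQ (or its reverse).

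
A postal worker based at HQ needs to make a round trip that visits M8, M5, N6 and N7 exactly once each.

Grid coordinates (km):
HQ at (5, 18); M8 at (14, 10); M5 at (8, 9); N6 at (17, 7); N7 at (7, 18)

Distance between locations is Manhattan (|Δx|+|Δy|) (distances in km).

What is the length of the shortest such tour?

Minimum total distance: 46 km.

With 4 stops there are 4!/2 = 12 distinct round trips (a route and its reverse cost the same).
HQ → M8 → M5 → N6 → N7 → HQ: 17+7+11+21+2 = 58
HQ → M8 → M5 → N7 → N6 → HQ: 17+7+10+21+23 = 78
HQ → M8 → N6 → M5 → N7 → HQ: 17+6+11+10+2 = 46
HQ → M8 → N6 → N7 → M5 → HQ: 17+6+21+10+12 = 66
HQ → M8 → N7 → M5 → N6 → HQ: 17+15+10+11+23 = 76
HQ → M8 → N7 → N6 → M5 → HQ: 17+15+21+11+12 = 76
HQ → M5 → M8 → N6 → N7 → HQ: 12+7+6+21+2 = 48
HQ → M5 → M8 → N7 → N6 → HQ: 12+7+15+21+23 = 78
HQ → M5 → N6 → M8 → N7 → HQ: 12+11+6+15+2 = 46
HQ → M5 → N7 → M8 → N6 → HQ: 12+10+15+6+23 = 66
HQ → N6 → M8 → M5 → N7 → HQ: 23+6+7+10+2 = 48
HQ → N6 → M5 → M8 → N7 → HQ: 23+11+7+15+2 = 58
The minimum is 46.
One optimal route: HQ → M8 → N6 → M5 → N7 → HQ (or its reverse).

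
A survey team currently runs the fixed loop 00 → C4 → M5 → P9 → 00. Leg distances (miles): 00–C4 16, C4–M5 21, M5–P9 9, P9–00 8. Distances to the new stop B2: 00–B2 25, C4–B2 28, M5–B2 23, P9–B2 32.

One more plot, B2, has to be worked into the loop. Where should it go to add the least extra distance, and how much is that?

Insertion cost between consecutive stops i–j is d(i,B2) + d(B2,j) − d(i,j):
  between 00 and C4: 25 + 28 − 16 = 37
  between C4 and M5: 28 + 23 − 21 = 30
  between M5 and P9: 23 + 32 − 9 = 46
  between P9 and 00: 32 + 25 − 8 = 49
Cheapest insertion is between C4 and M5, adding 30.
New total = 54 + 30 = 84.

Adding 30 miles by placing B2 on the C4–M5 leg.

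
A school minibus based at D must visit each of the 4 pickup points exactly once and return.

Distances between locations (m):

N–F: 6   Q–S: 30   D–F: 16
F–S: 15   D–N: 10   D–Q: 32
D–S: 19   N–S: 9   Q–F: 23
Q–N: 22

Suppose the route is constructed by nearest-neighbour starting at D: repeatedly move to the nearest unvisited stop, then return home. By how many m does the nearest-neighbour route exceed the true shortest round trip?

The nearest-neighbour route is 5 m longer than optimal.

From D: N=10, F=16, S=19, Q=32 → choose N (10).
From N: F=6, S=9, Q=22 → choose F (6).
From F: S=15, Q=23 → choose S (15).
From S: Q=30 → choose Q (30).
NN route D → N → F → S → Q → D costs 93.
Optimal: D → N → F → Q → S → D costs 88 (by enumerating all 12 distinct tours).
Excess = 93 − 88 = 5.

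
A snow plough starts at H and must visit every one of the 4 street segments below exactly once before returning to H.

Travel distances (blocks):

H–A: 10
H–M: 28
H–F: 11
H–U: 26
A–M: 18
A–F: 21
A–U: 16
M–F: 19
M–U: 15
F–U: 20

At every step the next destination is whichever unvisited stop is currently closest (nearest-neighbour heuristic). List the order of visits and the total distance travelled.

At H the remaining stops are A 10, F 11, U 26, M 28; go to A.
At A the remaining stops are U 16, M 18, F 21; go to U.
At U the remaining stops are M 15, F 20; go to M.
At M the remaining stops are F 19; go to F.
Return F→H: 11.
Total = 10 + 16 + 15 + 19 + 11 = 71.

Nearest-neighbour total = 71 blocks; route H → A → U → M → F → H.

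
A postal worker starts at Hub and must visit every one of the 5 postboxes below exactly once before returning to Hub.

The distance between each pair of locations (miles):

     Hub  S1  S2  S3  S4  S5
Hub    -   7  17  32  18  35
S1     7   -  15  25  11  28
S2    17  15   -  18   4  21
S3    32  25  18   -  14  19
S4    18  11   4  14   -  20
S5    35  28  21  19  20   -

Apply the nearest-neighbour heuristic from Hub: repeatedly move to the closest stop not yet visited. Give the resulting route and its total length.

94 miles along Hub → S1 → S4 → S2 → S3 → S5 → Hub.

Hub → [S1:7 / S2:17 / S4:18 / S3:32 / S5:35] → S1 (7)
S1 → [S4:11 / S2:15 / S3:25 / S5:28] → S4 (11)
S4 → [S2:4 / S3:14 / S5:20] → S2 (4)
S2 → [S3:18 / S5:21] → S3 (18)
S3 → [S5:19] → S5 (19)
Return S5→Hub: 35.
Total = 7 + 11 + 4 + 18 + 19 + 35 = 94.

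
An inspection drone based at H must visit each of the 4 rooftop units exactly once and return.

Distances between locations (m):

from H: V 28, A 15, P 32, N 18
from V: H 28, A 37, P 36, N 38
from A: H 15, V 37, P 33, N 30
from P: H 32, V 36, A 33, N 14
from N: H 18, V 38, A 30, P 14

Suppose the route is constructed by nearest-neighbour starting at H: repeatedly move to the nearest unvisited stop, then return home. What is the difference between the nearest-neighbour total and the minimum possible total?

H: A=15, N=18, V=28, P=32 ⇒ A
A: N=30, P=33, V=37 ⇒ N
N: P=14, V=38 ⇒ P
P: V=36 ⇒ V
NN route H → A → N → P → V → H costs 123.
Optimal: H → A → V → P → N → H costs 120 (by enumerating all 12 distinct tours).
Excess = 123 − 120 = 3.

Excess over optimum: 3 m.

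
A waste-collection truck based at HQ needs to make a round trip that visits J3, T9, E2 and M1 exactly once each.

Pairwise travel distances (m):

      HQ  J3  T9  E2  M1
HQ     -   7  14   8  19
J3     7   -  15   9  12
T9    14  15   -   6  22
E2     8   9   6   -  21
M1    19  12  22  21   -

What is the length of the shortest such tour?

HQ → J3 → T9 → E2 → M1 → HQ: 7+15+6+21+19 = 68
HQ → J3 → T9 → M1 → E2 → HQ: 7+15+22+21+8 = 73
HQ → J3 → E2 → T9 → M1 → HQ: 7+9+6+22+19 = 63
HQ → J3 → E2 → M1 → T9 → HQ: 7+9+21+22+14 = 73
HQ → J3 → M1 → T9 → E2 → HQ: 7+12+22+6+8 = 55
HQ → J3 → M1 → E2 → T9 → HQ: 7+12+21+6+14 = 60
HQ → T9 → J3 → E2 → M1 → HQ: 14+15+9+21+19 = 78
HQ → T9 → J3 → M1 → E2 → HQ: 14+15+12+21+8 = 70
HQ → T9 → E2 → J3 → M1 → HQ: 14+6+9+12+19 = 60
HQ → T9 → M1 → J3 → E2 → HQ: 14+22+12+9+8 = 65
HQ → E2 → J3 → T9 → M1 → HQ: 8+9+15+22+19 = 73
HQ → E2 → T9 → J3 → M1 → HQ: 8+6+15+12+19 = 60
The minimum is 55.
One optimal route: HQ → J3 → M1 → T9 → E2 → HQ (or its reverse).

Shortest round trip = 55 m.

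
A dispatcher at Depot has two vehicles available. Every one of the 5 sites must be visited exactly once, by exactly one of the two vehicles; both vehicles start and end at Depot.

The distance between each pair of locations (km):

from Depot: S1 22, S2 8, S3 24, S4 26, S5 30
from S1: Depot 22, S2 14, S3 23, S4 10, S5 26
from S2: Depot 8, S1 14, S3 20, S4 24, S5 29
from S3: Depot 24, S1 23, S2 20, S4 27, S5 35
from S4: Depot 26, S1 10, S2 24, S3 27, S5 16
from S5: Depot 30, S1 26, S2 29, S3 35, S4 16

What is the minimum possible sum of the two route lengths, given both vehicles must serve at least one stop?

119 km — the smallest possible combined total.

Check every non-empty split of the stops between the two vehicles; for each half take its own optimal tour:
  {S1} + {S2, S3, S4, S5}: 44 + 101 = 145
  {S2} + {S1, S3, S4, S5}: 16 + 103 = 119
  {S1, S2} + {S3, S4, S5}: 44 + 97 = 141
  {S3} + {S1, S2, S4, S5}: 48 + 78 = 126
  {S1, S3} + {S2, S4, S5}: 69 + 78 = 147
  {S2, S3} + {S1, S4, S5}: 52 + 78 = 130
  … (15 splits in total)
Best: vehicle 1 Depot → S2 → Depot = 16; vehicle 2 Depot → S3 → S1 → S4 → S5 → Depot = 103; combined 119.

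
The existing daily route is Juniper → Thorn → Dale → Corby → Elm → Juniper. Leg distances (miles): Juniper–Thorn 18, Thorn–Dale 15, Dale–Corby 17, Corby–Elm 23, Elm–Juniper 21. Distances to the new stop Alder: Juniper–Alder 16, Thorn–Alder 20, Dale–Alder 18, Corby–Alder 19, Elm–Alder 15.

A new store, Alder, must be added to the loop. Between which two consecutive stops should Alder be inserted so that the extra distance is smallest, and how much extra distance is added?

Insertion cost between consecutive stops i–j is d(i,Alder) + d(Alder,j) − d(i,j):
  between Juniper and Thorn: 16 + 20 − 18 = 18
  between Thorn and Dale: 20 + 18 − 15 = 23
  between Dale and Corby: 18 + 19 − 17 = 20
  between Corby and Elm: 19 + 15 − 23 = 11
  between Elm and Juniper: 15 + 16 − 21 = 10
Cheapest insertion is between Elm and Juniper, adding 10.
New total = 94 + 10 = 104.

Adding 10 miles by placing Alder on the Elm–Juniper leg.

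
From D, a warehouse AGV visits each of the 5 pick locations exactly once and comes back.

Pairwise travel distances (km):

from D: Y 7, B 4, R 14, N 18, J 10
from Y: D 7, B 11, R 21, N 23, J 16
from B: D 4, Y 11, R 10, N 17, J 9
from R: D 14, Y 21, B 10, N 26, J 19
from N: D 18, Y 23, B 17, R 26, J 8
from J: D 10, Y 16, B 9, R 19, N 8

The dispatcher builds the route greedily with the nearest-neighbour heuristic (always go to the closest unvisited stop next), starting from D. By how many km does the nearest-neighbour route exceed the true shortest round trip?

The nearest-neighbour route is 8 km longer than optimal.

From D: B=4, Y=7, J=10, R=14, N=18 → choose B (4).
From B: J=9, R=10, Y=11, N=17 → choose J (9).
From J: N=8, Y=16, R=19 → choose N (8).
From N: Y=23, R=26 → choose Y (23).
From Y: R=21 → choose R (21).
NN route D → B → J → N → Y → R → D costs 79.
Optimal: D → Y → N → J → B → R → D costs 71 (by enumerating all 60 distinct tours).
Excess = 79 − 71 = 8.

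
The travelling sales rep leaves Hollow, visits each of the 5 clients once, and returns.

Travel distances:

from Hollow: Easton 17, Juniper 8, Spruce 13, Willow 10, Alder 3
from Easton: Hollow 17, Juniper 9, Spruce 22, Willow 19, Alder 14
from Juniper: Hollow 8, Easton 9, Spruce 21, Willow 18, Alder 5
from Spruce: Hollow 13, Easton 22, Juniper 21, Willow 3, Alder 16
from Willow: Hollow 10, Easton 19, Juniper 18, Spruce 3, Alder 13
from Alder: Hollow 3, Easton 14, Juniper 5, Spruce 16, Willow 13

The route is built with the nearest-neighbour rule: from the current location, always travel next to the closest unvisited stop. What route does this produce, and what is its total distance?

At Hollow the remaining stops are Alder 3, Juniper 8, Willow 10, Spruce 13, Easton 17; go to Alder.
At Alder the remaining stops are Juniper 5, Willow 13, Easton 14, Spruce 16; go to Juniper.
At Juniper the remaining stops are Easton 9, Willow 18, Spruce 21; go to Easton.
At Easton the remaining stops are Willow 19, Spruce 22; go to Willow.
At Willow the remaining stops are Spruce 3; go to Spruce.
Return Spruce→Hollow: 13.
Total = 3 + 5 + 9 + 19 + 3 + 13 = 52.

Nearest-neighbour total = 52; route Hollow → Alder → Juniper → Easton → Willow → Spruce → Hollow.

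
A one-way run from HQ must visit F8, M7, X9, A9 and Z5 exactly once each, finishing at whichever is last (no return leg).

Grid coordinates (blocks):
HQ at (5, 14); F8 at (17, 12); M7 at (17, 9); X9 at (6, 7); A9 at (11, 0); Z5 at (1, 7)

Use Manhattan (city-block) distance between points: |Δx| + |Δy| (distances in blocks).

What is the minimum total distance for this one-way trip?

There are 5! = 120 possible orderings.
HQ → F8 → M7 → X9 → A9 → Z5: 14+3+13+12+17 = 59
HQ → F8 → M7 → X9 → Z5 → A9: 14+3+13+5+17 = 52
HQ → F8 → M7 → A9 → X9 → Z5: 14+3+15+12+5 = 49
HQ → F8 → M7 → A9 → Z5 → X9: 14+3+15+17+5 = 54
HQ → F8 → M7 → Z5 → X9 → A9: 14+3+18+5+12 = 52
HQ → F8 → M7 → Z5 → A9 → X9: 14+3+18+17+12 = 64
HQ → F8 → X9 → M7 → A9 → Z5: 14+16+13+15+17 = 75
HQ → F8 → X9 → M7 → Z5 → A9: 14+16+13+18+17 = 78
HQ → F8 → X9 → A9 → M7 → Z5: 14+16+12+15+18 = 75
HQ → F8 → X9 → A9 → Z5 → M7: 14+16+12+17+18 = 77
HQ → F8 → X9 → Z5 → M7 → A9: 14+16+5+18+15 = 68
HQ → F8 → X9 → Z5 → A9 → M7: 14+16+5+17+15 = 67
HQ → F8 → A9 → M7 → X9 → Z5: 14+18+15+13+5 = 65
HQ → F8 → A9 → M7 → Z5 → X9: 14+18+15+18+5 = 70
… (106 more)
HQ → Z5 → X9 → A9 → M7 → F8: 11+5+12+15+3 = 46  ← best
The minimum is 46.
One shortest path: HQ → Z5 → X9 → A9 → M7 → F8.

Shortest open route: 46 blocks.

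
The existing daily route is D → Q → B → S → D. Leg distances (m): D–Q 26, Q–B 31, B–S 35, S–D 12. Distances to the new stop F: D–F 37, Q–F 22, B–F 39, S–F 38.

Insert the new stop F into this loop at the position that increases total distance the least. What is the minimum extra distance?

Insertion cost between consecutive stops i–j is d(i,F) + d(F,j) − d(i,j):
  between D and Q: 37 + 22 − 26 = 33
  between Q and B: 22 + 39 − 31 = 30
  between B and S: 39 + 38 − 35 = 42
  between S and D: 38 + 37 − 12 = 63
Cheapest insertion is between Q and B, adding 30.
New total = 104 + 30 = 134.

+30 m — insert F between Q and B.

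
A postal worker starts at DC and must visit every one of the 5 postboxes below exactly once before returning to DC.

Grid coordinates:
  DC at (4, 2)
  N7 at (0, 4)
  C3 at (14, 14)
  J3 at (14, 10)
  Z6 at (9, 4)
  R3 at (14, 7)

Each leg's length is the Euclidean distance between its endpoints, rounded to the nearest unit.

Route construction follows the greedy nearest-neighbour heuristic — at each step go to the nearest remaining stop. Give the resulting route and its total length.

Total distance 42 via the nearest-neighbour route DC → N7 → Z6 → R3 → J3 → C3 → DC.

DC → [N7:4 / Z6:5 / R3:11 / J3:13 / C3:16] → N7 (4)
N7 → [Z6:9 / R3:14 / J3:15 / C3:17] → Z6 (9)
Z6 → [R3:6 / J3:8 / C3:11] → R3 (6)
R3 → [J3:3 / C3:7] → J3 (3)
J3 → [C3:4] → C3 (4)
Return C3→DC: 16.
Total = 4 + 9 + 6 + 3 + 4 + 16 = 42.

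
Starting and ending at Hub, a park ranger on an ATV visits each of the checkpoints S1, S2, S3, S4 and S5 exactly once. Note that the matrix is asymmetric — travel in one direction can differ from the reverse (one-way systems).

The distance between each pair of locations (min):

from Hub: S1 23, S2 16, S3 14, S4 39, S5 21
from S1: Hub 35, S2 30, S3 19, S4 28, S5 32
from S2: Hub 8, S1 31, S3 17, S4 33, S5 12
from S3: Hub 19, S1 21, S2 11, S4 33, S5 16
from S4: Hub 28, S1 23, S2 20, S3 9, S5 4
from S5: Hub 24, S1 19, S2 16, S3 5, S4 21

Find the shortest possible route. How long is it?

79 min — the shortest possible round trip.

Hub - S1 - S2 - S3 - S4 - S5 - Hub: 23+30+17+33+4+24 = 131
Hub - S1 - S2 - S3 - S5 - S4 - Hub: 23+30+17+16+21+28 = 135
Hub - S1 - S2 - S4 - S3 - S5 - Hub: 23+30+33+9+16+24 = 135
Hub - S1 - S2 - S4 - S5 - S3 - Hub: 23+30+33+4+5+19 = 114
Hub - S1 - S2 - S5 - S3 - S4 - Hub: 23+30+12+5+33+28 = 131
Hub - S1 - S2 - S5 - S4 - S3 - Hub: 23+30+12+21+9+19 = 114
Hub - S1 - S3 - S2 - S4 - S5 - Hub: 23+19+11+33+4+24 = 114
Hub - S1 - S3 - S2 - S5 - S4 - Hub: 23+19+11+12+21+28 = 114
Hub - S1 - S3 - S4 - S2 - S5 - Hub: 23+19+33+20+12+24 = 131
Hub - S1 - S3 - S4 - S5 - S2 - Hub: 23+19+33+4+16+8 = 103
Hub - S1 - S3 - S5 - S2 - S4 - Hub: 23+19+16+16+33+28 = 135
Hub - S1 - S3 - S5 - S4 - S2 - Hub: 23+19+16+21+20+8 = 107
Hub - S1 - S4 - S2 - S3 - S5 - Hub: 23+28+20+17+16+24 = 128
Hub - S1 - S4 - S2 - S5 - S3 - Hub: 23+28+20+12+5+19 = 107
… (106 more)
Hub - S1 - S4 - S5 - S3 - S2 - Hub: 23+28+4+5+11+8 = 79  ← best
The minimum is 79.
One optimal route: Hub → S1 → S4 → S5 → S3 → S2 → Hub.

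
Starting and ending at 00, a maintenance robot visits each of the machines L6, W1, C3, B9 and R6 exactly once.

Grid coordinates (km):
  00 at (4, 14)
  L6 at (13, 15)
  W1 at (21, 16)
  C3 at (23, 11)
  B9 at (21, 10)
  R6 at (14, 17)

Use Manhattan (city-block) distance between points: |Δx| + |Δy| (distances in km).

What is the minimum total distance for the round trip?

Minimum total distance: 52 km.

With 5 stops there are 5!/2 = 60 distinct round trips (a route and its reverse cost the same).
00→L6→W1→C3→B9→R6→00: 10+9+7+3+14+13 = 56
00→L6→W1→C3→R6→B9→00: 10+9+7+15+14+21 = 76
00→L6→W1→B9→C3→R6→00: 10+9+6+3+15+13 = 56
00→L6→W1→B9→R6→C3→00: 10+9+6+14+15+22 = 76
00→L6→W1→R6→C3→B9→00: 10+9+8+15+3+21 = 66
00→L6→W1→R6→B9→C3→00: 10+9+8+14+3+22 = 66
00→L6→C3→W1→B9→R6→00: 10+14+7+6+14+13 = 64
00→L6→C3→W1→R6→B9→00: 10+14+7+8+14+21 = 74
00→L6→C3→B9→W1→R6→00: 10+14+3+6+8+13 = 54
00→L6→C3→B9→R6→W1→00: 10+14+3+14+8+19 = 68
00→L6→C3→R6→W1→B9→00: 10+14+15+8+6+21 = 74
00→L6→C3→R6→B9→W1→00: 10+14+15+14+6+19 = 78
00→L6→B9→W1→C3→R6→00: 10+13+6+7+15+13 = 64
00→L6→B9→W1→R6→C3→00: 10+13+6+8+15+22 = 74
… (46 more)
00→L6→R6→W1→C3→B9→00: 10+3+8+7+3+21 = 52  ← best
The minimum is 52.
One optimal route: 00 → L6 → R6 → W1 → C3 → B9 → 00 (or its reverse).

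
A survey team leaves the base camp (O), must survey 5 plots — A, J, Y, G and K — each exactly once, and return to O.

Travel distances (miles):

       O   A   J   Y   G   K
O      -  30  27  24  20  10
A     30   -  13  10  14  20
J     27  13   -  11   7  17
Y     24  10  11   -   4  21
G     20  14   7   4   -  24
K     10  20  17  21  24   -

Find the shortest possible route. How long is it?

Minimum total distance: 74 miles.

With 5 stops there are 5!/2 = 60 distinct round trips (a route and its reverse cost the same).
O - A - J - Y - G - K - O: 30+13+11+4+24+10 = 92
O - A - J - Y - K - G - O: 30+13+11+21+24+20 = 119
O - A - J - G - Y - K - O: 30+13+7+4+21+10 = 85
O - A - J - G - K - Y - O: 30+13+7+24+21+24 = 119
O - A - J - K - Y - G - O: 30+13+17+21+4+20 = 105
O - A - J - K - G - Y - O: 30+13+17+24+4+24 = 112
O - A - Y - J - G - K - O: 30+10+11+7+24+10 = 92
O - A - Y - J - K - G - O: 30+10+11+17+24+20 = 112
O - A - Y - G - J - K - O: 30+10+4+7+17+10 = 78
O - A - Y - G - K - J - O: 30+10+4+24+17+27 = 112
O - A - Y - K - J - G - O: 30+10+21+17+7+20 = 105
O - A - Y - K - G - J - O: 30+10+21+24+7+27 = 119
O - A - G - J - Y - K - O: 30+14+7+11+21+10 = 93
O - A - G - J - K - Y - O: 30+14+7+17+21+24 = 113
… (46 more)
O - G - Y - A - J - K - O: 20+4+10+13+17+10 = 74  ← best
The minimum is 74.
One optimal route: O → G → Y → A → J → K → O (or its reverse).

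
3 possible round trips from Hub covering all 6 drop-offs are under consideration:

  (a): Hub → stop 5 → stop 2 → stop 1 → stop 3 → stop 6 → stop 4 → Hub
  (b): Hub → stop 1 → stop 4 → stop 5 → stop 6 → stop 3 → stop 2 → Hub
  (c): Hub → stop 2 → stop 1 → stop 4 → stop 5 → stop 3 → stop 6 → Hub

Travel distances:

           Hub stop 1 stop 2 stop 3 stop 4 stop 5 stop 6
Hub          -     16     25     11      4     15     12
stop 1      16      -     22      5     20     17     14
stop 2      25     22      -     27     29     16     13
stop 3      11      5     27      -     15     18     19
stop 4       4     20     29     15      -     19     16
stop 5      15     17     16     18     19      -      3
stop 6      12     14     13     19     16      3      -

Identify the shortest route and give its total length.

97 — (a) is the shortest.

(a): 15 + 16 + 22 + 5 + 19 + 16 + 4 = 97
(b): 16 + 20 + 19 + 3 + 19 + 27 + 25 = 129
(c): 25 + 22 + 20 + 19 + 18 + 19 + 12 = 135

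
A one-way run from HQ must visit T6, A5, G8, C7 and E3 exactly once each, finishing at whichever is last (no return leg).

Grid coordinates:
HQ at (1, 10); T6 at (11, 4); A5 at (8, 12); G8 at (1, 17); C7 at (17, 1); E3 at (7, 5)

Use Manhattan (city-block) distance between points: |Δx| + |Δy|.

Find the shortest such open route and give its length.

There are 5! = 120 possible orderings.
HQ→T6→A5→G8→C7→E3: 16+11+12+32+14 = 85
HQ→T6→A5→G8→E3→C7: 16+11+12+18+14 = 71
HQ→T6→A5→C7→G8→E3: 16+11+20+32+18 = 97
HQ→T6→A5→C7→E3→G8: 16+11+20+14+18 = 79
HQ→T6→A5→E3→G8→C7: 16+11+8+18+32 = 85
HQ→T6→A5→E3→C7→G8: 16+11+8+14+32 = 81
HQ→T6→G8→A5→C7→E3: 16+23+12+20+14 = 85
HQ→T6→G8→A5→E3→C7: 16+23+12+8+14 = 73
HQ→T6→G8→C7→A5→E3: 16+23+32+20+8 = 99
HQ→T6→G8→C7→E3→A5: 16+23+32+14+8 = 93
HQ→T6→G8→E3→A5→C7: 16+23+18+8+20 = 85
HQ→T6→G8→E3→C7→A5: 16+23+18+14+20 = 91
HQ→T6→C7→A5→G8→E3: 16+9+20+12+18 = 75
HQ→T6→C7→A5→E3→G8: 16+9+20+8+18 = 71
… (106 more)
HQ→G8→A5→E3→T6→C7: 7+12+8+5+9 = 41  ← best
The minimum is 41.
One shortest path: HQ → G8 → A5 → E3 → T6 → C7.

Shortest open route: 41.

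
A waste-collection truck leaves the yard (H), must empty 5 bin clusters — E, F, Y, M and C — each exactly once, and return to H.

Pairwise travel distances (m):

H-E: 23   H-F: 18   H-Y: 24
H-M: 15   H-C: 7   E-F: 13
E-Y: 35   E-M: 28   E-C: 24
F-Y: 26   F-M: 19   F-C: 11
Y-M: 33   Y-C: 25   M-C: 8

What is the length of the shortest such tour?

Minimum total distance: 106 m.

There are 60 distinct closed tours to check (reversals are equivalent).
H-E-F-Y-M-C-H: 23+13+26+33+8+7 = 110
H-E-F-Y-C-M-H: 23+13+26+25+8+15 = 110
H-E-F-M-Y-C-H: 23+13+19+33+25+7 = 120
H-E-F-M-C-Y-H: 23+13+19+8+25+24 = 112
H-E-F-C-Y-M-H: 23+13+11+25+33+15 = 120
H-E-F-C-M-Y-H: 23+13+11+8+33+24 = 112
H-E-Y-F-M-C-H: 23+35+26+19+8+7 = 118
H-E-Y-F-C-M-H: 23+35+26+11+8+15 = 118
H-E-Y-M-F-C-H: 23+35+33+19+11+7 = 128
H-E-Y-M-C-F-H: 23+35+33+8+11+18 = 128
H-E-Y-C-F-M-H: 23+35+25+11+19+15 = 128
H-E-Y-C-M-F-H: 23+35+25+8+19+18 = 128
H-E-M-F-Y-C-H: 23+28+19+26+25+7 = 128
H-E-M-F-C-Y-H: 23+28+19+11+25+24 = 130
… (46 more)
H-Y-E-F-M-C-H: 24+35+13+19+8+7 = 106  ← best
The minimum is 106.
One optimal route: H → Y → E → F → M → C → H (or its reverse).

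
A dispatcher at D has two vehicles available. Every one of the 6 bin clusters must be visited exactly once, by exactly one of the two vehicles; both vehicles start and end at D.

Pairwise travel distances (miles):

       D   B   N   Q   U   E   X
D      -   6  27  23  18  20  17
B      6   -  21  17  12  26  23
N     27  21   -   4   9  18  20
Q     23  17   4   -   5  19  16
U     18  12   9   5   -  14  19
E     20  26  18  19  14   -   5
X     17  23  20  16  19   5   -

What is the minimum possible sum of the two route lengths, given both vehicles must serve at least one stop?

79 miles — the smallest possible combined total.

There are 2^5 − 1 = 31 ways to divide the 6 stops into two non-empty groups. For each, the best each vehicle can do is its own shortest tour through its group:
  {B} + {N, Q, U, E, X}: 12 + 67 = 79
  {N} + {B, Q, U, E, X}: 54 + 64 = 118
  {B, N} + {Q, U, E, X}: 54 + 64 = 118
  {Q} + {B, N, U, E, X}: 46 + 67 = 113
  {B, Q} + {N, U, E, X}: 46 + 67 = 113
  {N, Q} + {B, U, E, X}: 54 + 54 = 108
  … (31 splits in total)
Best: vehicle 1 D → B → D = 12; vehicle 2 D → U → Q → N → E → X → D = 67; combined 79.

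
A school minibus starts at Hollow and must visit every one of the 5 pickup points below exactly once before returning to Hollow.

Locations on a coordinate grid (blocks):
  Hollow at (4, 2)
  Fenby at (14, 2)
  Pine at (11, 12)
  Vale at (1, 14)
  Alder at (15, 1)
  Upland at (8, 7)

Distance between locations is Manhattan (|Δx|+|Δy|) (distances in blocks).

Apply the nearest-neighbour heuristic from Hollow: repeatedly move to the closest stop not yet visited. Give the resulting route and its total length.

Nearest-neighbour total = 68 blocks; route Hollow → Upland → Pine → Vale → Fenby → Alder → Hollow.

At Hollow the remaining stops are Upland 9, Fenby 10, Alder 12, Vale 15, Pine 17; go to Upland.
At Upland the remaining stops are Pine 8, Fenby 11, Alder 13, Vale 14; go to Pine.
At Pine the remaining stops are Vale 12, Fenby 13, Alder 15; go to Vale.
At Vale the remaining stops are Fenby 25, Alder 27; go to Fenby.
At Fenby the remaining stops are Alder 2; go to Alder.
Return Alder→Hollow: 12.
Total = 9 + 8 + 12 + 25 + 2 + 12 = 68.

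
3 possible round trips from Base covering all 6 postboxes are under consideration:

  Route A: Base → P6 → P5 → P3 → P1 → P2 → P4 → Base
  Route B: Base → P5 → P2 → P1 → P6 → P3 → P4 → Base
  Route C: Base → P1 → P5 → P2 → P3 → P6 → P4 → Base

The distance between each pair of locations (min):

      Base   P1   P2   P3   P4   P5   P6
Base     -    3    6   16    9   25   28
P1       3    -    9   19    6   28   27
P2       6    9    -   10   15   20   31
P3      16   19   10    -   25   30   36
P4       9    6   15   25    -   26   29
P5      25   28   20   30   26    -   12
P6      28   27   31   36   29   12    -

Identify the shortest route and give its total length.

Route A: 28 + 12 + 30 + 19 + 9 + 15 + 9 = 122
Route B: 25 + 20 + 9 + 27 + 36 + 25 + 9 = 151
Route C: 3 + 28 + 20 + 10 + 36 + 29 + 9 = 135

122 min — Route A is the shortest.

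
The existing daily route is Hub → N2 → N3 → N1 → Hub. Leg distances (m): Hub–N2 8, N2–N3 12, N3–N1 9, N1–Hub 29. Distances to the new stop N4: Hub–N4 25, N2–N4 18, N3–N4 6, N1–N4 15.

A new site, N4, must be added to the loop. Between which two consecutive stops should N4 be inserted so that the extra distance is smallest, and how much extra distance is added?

Insertion cost between consecutive stops i–j is d(i,N4) + d(N4,j) − d(i,j):
  between Hub and N2: 25 + 18 − 8 = 35
  between N2 and N3: 18 + 6 − 12 = 12
  between N3 and N1: 6 + 15 − 9 = 12
  between N1 and Hub: 15 + 25 − 29 = 11
Cheapest insertion is between N1 and Hub, adding 11.
New total = 58 + 11 = 69.

Minimum extra distance: 11 m, inserting N4 between N1 and Hub.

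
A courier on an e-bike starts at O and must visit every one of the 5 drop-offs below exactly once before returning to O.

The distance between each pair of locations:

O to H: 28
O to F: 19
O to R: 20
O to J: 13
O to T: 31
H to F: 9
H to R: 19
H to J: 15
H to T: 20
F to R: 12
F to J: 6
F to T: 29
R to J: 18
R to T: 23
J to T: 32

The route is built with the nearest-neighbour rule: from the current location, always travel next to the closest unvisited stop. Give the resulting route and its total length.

101 along O → J → F → H → R → T → O.

At O the remaining stops are J 13, F 19, R 20, H 28, T 31; go to J.
At J the remaining stops are F 6, H 15, R 18, T 32; go to F.
At F the remaining stops are H 9, R 12, T 29; go to H.
At H the remaining stops are R 19, T 20; go to R.
At R the remaining stops are T 23; go to T.
Return T→O: 31.
Total = 13 + 6 + 9 + 19 + 23 + 31 = 101.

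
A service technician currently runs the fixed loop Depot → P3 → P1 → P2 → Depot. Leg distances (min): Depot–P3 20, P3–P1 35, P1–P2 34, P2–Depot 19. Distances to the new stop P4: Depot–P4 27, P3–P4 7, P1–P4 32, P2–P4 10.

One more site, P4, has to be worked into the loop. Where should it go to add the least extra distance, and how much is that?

Insertion cost between consecutive stops i–j is d(i,P4) + d(P4,j) − d(i,j):
  between Depot and P3: 27 + 7 − 20 = 14
  between P3 and P1: 7 + 32 − 35 = 4
  between P1 and P2: 32 + 10 − 34 = 8
  between P2 and Depot: 10 + 27 − 19 = 18
Cheapest insertion is between P3 and P1, adding 4.
New total = 108 + 4 = 112.

+4 min — insert P4 between P3 and P1.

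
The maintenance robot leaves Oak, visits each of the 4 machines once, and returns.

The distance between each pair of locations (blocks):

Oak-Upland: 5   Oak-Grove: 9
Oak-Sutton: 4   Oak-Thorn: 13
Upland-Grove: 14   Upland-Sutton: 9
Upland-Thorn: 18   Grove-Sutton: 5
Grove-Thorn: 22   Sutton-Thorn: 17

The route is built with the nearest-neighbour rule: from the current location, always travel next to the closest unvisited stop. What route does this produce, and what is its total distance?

Oak → [Sutton:4 / Upland:5 / Grove:9 / Thorn:13] → Sutton (4)
Sutton → [Grove:5 / Upland:9 / Thorn:17] → Grove (5)
Grove → [Upland:14 / Thorn:22] → Upland (14)
Upland → [Thorn:18] → Thorn (18)
Return Thorn→Oak: 13.
Total = 4 + 5 + 14 + 18 + 13 = 54.

Nearest-neighbour total = 54 blocks; route Oak → Sutton → Grove → Upland → Thorn → Oak.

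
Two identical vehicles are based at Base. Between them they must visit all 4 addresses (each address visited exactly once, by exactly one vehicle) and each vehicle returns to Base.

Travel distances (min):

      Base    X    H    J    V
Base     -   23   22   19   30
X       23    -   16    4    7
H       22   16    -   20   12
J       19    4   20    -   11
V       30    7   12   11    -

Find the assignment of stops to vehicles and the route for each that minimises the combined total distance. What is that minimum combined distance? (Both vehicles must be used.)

102 min — the smallest possible combined total.

Check every non-empty split of the stops between the two vehicles; for each half take its own optimal tour:
  {X} + {H, J, V}: 46 + 64 = 110
  {H} + {X, J, V}: 44 + 60 = 104
  {X, H} + {J, V}: 61 + 60 = 121
  {J} + {X, H, V}: 38 + 64 = 102
  {X, J} + {H, V}: 46 + 64 = 110
  {H, J} + {X, V}: 61 + 60 = 121
  … (7 splits in total)
Best: vehicle 1 Base → J → Base = 38; vehicle 2 Base → X → V → H → Base = 64; combined 102.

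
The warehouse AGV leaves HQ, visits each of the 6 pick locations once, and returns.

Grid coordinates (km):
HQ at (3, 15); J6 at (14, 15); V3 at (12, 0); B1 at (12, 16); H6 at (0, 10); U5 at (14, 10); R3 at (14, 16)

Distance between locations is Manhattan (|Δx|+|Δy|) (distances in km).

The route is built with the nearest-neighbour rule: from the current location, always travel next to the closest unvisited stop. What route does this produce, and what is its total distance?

At HQ the remaining stops are H6 8, B1 10, J6 11, R3 12, U5 16, V3 24; go to H6.
At H6 the remaining stops are U5 14, B1 18, J6 19, R3 20, V3 22; go to U5.
At U5 the remaining stops are J6 5, R3 6, B1 8, V3 12; go to J6.
At J6 the remaining stops are R3 1, B1 3, V3 17; go to R3.
At R3 the remaining stops are B1 2, V3 18; go to B1.
At B1 the remaining stops are V3 16; go to V3.
Return V3→HQ: 24.
Total = 8 + 14 + 5 + 1 + 2 + 16 + 24 = 70.

Total distance 70 km via the nearest-neighbour route HQ → H6 → U5 → J6 → R3 → B1 → V3 → HQ.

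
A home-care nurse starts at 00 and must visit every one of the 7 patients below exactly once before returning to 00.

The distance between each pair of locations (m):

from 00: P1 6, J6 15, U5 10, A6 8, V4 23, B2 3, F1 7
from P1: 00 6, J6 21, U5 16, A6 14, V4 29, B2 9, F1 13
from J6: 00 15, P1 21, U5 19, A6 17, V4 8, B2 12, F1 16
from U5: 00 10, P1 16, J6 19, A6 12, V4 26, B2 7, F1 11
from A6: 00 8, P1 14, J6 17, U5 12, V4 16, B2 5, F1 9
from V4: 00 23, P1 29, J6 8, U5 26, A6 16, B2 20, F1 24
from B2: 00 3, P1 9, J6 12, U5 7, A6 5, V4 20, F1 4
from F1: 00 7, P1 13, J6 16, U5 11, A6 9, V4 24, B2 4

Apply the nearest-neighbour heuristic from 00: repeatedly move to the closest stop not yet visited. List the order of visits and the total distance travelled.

At 00 the remaining stops are B2 3, P1 6, F1 7, A6 8, U5 10, J6 15, V4 23; go to B2.
At B2 the remaining stops are F1 4, A6 5, U5 7, P1 9, J6 12, V4 20; go to F1.
At F1 the remaining stops are A6 9, U5 11, P1 13, J6 16, V4 24; go to A6.
At A6 the remaining stops are U5 12, P1 14, V4 16, J6 17; go to U5.
At U5 the remaining stops are P1 16, J6 19, V4 26; go to P1.
At P1 the remaining stops are J6 21, V4 29; go to J6.
At J6 the remaining stops are V4 8; go to V4.
Return V4→00: 23.
Total = 3 + 4 + 9 + 12 + 16 + 21 + 8 + 23 = 96.

Total distance 96 m via the nearest-neighbour route 00 → B2 → F1 → A6 → U5 → P1 → J6 → V4 → 00.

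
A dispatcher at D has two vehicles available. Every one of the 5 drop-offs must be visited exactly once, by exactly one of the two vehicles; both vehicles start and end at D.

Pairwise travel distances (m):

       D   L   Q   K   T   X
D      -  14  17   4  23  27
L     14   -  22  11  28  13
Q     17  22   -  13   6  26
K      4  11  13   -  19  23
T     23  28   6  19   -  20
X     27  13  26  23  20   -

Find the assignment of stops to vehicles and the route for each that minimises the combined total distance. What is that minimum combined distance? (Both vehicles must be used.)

Minimum combined distance: 78 m.

There are 2^4 − 1 = 15 ways to divide the 5 stops into two non-empty groups. For each, the best each vehicle can do is its own shortest tour through its group:
  {L} + {Q, K, T, X}: 28 + 70 = 98
  {Q} + {L, K, T, X}: 34 + 70 = 104
  {L, Q} + {K, T, X}: 53 + 70 = 123
  {K} + {L, Q, T, X}: 8 + 70 = 78
  {L, K} + {Q, T, X}: 29 + 70 = 99
  {Q, K} + {L, T, X}: 34 + 70 = 104
  … (15 splits in total)
Best: vehicle 1 D → K → D = 8; vehicle 2 D → L → X → T → Q → D = 70; combined 78.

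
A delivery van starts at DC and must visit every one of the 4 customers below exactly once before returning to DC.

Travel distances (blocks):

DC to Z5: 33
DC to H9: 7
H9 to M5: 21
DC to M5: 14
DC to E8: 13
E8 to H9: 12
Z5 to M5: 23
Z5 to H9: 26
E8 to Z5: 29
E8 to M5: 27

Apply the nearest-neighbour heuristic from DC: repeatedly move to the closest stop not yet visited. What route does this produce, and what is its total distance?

From DC: distances to unvisited — H9=7, E8=13, M5=14, Z5=33. Nearest is H9 (7).
From H9: distances to unvisited — E8=12, M5=21, Z5=26. Nearest is E8 (12).
From E8: distances to unvisited — M5=27, Z5=29. Nearest is M5 (27).
From M5: distances to unvisited — Z5=23. Nearest is Z5 (23).
Return Z5→DC: 33.
Total = 7 + 12 + 27 + 23 + 33 = 102.

102 blocks along DC → H9 → E8 → M5 → Z5 → DC.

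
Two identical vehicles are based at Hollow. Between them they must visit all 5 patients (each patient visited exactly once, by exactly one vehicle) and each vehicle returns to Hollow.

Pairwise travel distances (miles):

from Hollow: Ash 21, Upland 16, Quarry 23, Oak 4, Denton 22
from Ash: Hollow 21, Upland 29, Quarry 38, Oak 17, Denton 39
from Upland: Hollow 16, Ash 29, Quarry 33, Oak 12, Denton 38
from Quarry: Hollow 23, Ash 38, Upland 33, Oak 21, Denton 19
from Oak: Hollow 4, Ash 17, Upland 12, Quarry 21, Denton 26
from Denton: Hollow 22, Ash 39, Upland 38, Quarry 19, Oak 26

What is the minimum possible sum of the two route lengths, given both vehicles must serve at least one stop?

Minimum combined distance: 130 miles.

Try each way of splitting the stops between the two vehicles (each non-empty) and, for each split, find the best tour for each vehicle:
  {Ash} + {Upland, Quarry, Oak, Denton}: 42 + 90 = 132
  {Upland} + {Ash, Quarry, Oak, Denton}: 32 + 100 = 132
  {Ash, Upland} + {Quarry, Oak, Denton}: 66 + 66 = 132
  {Quarry} + {Ash, Upland, Oak, Denton}: 46 + 106 = 152
  {Ash, Quarry} + {Upland, Oak, Denton}: 82 + 76 = 158
  {Upland, Quarry} + {Ash, Oak, Denton}: 72 + 82 = 154
  … (15 splits in total)
  {Ash, Upland, Oak} + {Quarry, Denton}: 66 + 64 = 130  ← best
Best: vehicle 1 Hollow → Ash → Upland → Oak → Hollow = 66; vehicle 2 Hollow → Quarry → Denton → Hollow = 64; combined 130.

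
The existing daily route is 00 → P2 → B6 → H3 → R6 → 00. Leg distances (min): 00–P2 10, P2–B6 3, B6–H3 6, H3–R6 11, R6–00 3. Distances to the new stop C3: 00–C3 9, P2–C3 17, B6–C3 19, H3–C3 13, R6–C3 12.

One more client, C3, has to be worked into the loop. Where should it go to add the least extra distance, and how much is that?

+14 min — insert C3 between H3 and R6.

Insertion cost between consecutive stops i–j is d(i,C3) + d(C3,j) − d(i,j):
  between 00 and P2: 9 + 17 − 10 = 16
  between P2 and B6: 17 + 19 − 3 = 33
  between B6 and H3: 19 + 13 − 6 = 26
  between H3 and R6: 13 + 12 − 11 = 14
  between R6 and 00: 12 + 9 − 3 = 18
Cheapest insertion is between H3 and R6, adding 14.
New total = 33 + 14 = 47.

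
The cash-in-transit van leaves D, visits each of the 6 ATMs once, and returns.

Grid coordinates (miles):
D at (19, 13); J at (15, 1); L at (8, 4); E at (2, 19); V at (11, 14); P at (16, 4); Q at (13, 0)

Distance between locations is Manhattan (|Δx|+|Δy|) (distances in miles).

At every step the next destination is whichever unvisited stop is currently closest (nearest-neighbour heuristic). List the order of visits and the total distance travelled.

Total distance 90 miles via the nearest-neighbour route D → V → L → P → J → Q → E → D.

From D: distances to unvisited — V=9, P=12, J=16, Q=19, L=20, E=23. Nearest is V (9).
From V: distances to unvisited — L=13, E=14, P=15, Q=16, J=17. Nearest is L (13).
From L: distances to unvisited — P=8, Q=9, J=10, E=21. Nearest is P (8).
From P: distances to unvisited — J=4, Q=7, E=29. Nearest is J (4).
From J: distances to unvisited — Q=3, E=31. Nearest is Q (3).
From Q: distances to unvisited — E=30. Nearest is E (30).
Return E→D: 23.
Total = 9 + 13 + 8 + 4 + 3 + 30 + 23 = 90.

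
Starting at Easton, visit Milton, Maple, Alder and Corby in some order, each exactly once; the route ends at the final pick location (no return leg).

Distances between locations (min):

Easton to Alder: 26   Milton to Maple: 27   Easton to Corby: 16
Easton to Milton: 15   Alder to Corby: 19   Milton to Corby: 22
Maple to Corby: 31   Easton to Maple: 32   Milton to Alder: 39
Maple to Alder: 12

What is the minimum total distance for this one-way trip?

Shortest open route: 68 min.

There are 4! = 24 possible orderings.
Easton → Milton → Maple → Alder → Corby: 15+27+12+19 = 73
Easton → Milton → Maple → Corby → Alder: 15+27+31+19 = 92
Easton → Milton → Alder → Maple → Corby: 15+39+12+31 = 97
Easton → Milton → Alder → Corby → Maple: 15+39+19+31 = 104
Easton → Milton → Corby → Maple → Alder: 15+22+31+12 = 80
Easton → Milton → Corby → Alder → Maple: 15+22+19+12 = 68
Easton → Maple → Milton → Alder → Corby: 32+27+39+19 = 117
Easton → Maple → Milton → Corby → Alder: 32+27+22+19 = 100
Easton → Maple → Alder → Milton → Corby: 32+12+39+22 = 105
Easton → Maple → Alder → Corby → Milton: 32+12+19+22 = 85
Easton → Maple → Corby → Milton → Alder: 32+31+22+39 = 124
Easton → Maple → Corby → Alder → Milton: 32+31+19+39 = 121
Easton → Alder → Milton → Maple → Corby: 26+39+27+31 = 123
Easton → Alder → Milton → Corby → Maple: 26+39+22+31 = 118
… (10 more)
The minimum is 68.
One shortest path: Easton → Milton → Corby → Alder → Maple.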